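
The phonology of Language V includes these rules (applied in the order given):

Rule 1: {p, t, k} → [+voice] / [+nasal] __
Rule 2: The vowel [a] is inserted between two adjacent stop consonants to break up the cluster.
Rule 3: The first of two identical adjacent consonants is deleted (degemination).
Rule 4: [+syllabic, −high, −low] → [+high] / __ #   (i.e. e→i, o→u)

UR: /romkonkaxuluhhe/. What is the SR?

romgongaxuluhi

Rule 1 (post-nasal voicing): /k/ is a voiceless stop immediately after the nasal /m/, so it voices to [g]. /k/ is a voiceless stop immediately after the nasal /n/, so it voices to [g]. /romkonkaxuluhhe/ → romgongaxuluhhe.
Rule 2 (stop-cluster a-epenthesis): no segment meets the environment; /romgongaxuluhhe/ is unchanged.
Rule 3 (degemination): /hh/ is a geminate; the first /h/ deletes. /romgongaxuluhhe/ → romgongaxuluhe.
Rule 4 (final vowel raising): /e/ is a mid vowel in word-final position, so it raises to [i]. /romgongaxuluhe/ → romgongaxuluhi.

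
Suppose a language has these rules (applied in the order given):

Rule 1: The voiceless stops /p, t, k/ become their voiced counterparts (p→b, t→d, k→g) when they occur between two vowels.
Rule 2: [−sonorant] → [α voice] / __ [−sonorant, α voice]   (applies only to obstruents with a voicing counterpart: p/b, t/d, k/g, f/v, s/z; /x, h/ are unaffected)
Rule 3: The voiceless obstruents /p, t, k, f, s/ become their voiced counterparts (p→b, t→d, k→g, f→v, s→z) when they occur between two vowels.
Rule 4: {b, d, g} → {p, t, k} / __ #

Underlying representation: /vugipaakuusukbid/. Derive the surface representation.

vugibaaguuzugbit

Rule 1 (intervocalic voicing): /p/ is a voiceless stop between vowels /i/ and /a/, so it voices to [b]. /k/ is a voiceless stop between vowels /a/ and /u/, so it voices to [g]. /vugipaakuusukbid/ → vugibaaguusukbid.
Rule 2 (regressive voicing assimilation): /k/ precedes the voiced obstruent /b/, so it voices to [g] by assimilation. /vugibaaguusukbid/ → vugibaaguusugbid.
Rule 3 (intervocalic voicing): /s/ is a voiceless obstruent between vowels /u/ and /u/, so it voices to [z]. /vugibaaguusugbid/ → vugibaaguuzugbid.
Rule 4 (final devoicing): /d/ is a voiced stop in word-final position, so it devoices to [t]. /vugibaaguuzugbid/ → vugibaaguuzugbit.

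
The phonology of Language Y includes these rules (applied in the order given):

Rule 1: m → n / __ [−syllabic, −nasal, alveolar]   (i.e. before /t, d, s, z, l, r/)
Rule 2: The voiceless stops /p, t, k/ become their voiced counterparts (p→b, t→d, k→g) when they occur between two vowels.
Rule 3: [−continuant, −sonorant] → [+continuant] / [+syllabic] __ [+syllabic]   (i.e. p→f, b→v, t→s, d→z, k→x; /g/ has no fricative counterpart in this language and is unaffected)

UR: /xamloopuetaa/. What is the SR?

Rule 1 (nasal place assimilation): /m/ precedes the alveolar consonant /l/, so it assimilates in place to [n]. /xamloopuetaa/ → xanloopuetaa.
Rule 2 (intervocalic voicing): /p/ is a voiceless stop between vowels /o/ and /u/, so it voices to [b]. /t/ is a voiceless stop between vowels /e/ and /a/, so it voices to [d]. /xanloopuetaa/ → xanloobuedaa.
Rule 3 (intervocalic spirantization): /b/ is a stop between vowels /o/ and /u/, so it spirantizes to the fricative [v]. /d/ is a stop between vowels /e/ and /a/, so it spirantizes to the fricative [z]. /xanloobuedaa/ → xanloovuezaa.

xanloovuezaa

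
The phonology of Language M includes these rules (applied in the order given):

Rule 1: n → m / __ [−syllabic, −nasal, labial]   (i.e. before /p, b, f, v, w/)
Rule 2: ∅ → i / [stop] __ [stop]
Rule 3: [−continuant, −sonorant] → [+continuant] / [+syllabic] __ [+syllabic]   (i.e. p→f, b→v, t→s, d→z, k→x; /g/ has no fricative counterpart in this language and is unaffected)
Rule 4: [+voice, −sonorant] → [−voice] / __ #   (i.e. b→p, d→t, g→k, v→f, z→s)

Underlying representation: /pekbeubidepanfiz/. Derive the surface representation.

pexiveuvizefamfis

Rule 1 (nasal place assimilation): /n/ precedes the labial consonant /f/, so it assimilates in place to [m]. /pekbeubidepanfiz/ → pekbeubidepamfiz.
Rule 2 (stop-cluster i-epenthesis): /k/ and /b/ form a stop–stop cluster, so [i] is inserted between them. /pekbeubidepamfiz/ → pekibeubidepamfiz.
Rule 3 (intervocalic spirantization): /k/ is a stop between vowels /e/ and /i/, so it spirantizes to the fricative [x]. /b/ is a stop between vowels /i/ and /e/, so it spirantizes to the fricative [v]. /b/ is a stop between vowels /u/ and /i/, so it spirantizes to the fricative [v]. /d/ is a stop between vowels /i/ and /e/, so it spirantizes to the fricative [z]. /p/ is a stop between vowels /e/ and /a/, so it spirantizes to the fricative [f]. /pekibeubidepamfiz/ → pexiveuvizefamfiz.
Rule 4 (final devoicing): /z/ is a voiced obstruent in word-final position, so it devoices to [s]. /pexiveuvizefamfiz/ → pexiveuvizefamfis.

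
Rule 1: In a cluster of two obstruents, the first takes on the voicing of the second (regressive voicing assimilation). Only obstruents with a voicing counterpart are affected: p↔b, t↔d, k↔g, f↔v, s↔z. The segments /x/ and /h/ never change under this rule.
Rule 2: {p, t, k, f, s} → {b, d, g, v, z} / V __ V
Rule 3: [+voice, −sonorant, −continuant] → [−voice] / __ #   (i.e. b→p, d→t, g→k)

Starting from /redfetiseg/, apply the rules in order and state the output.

retfedizek

Rule 1 (regressive voicing assimilation): /d/ precedes the voiceless obstruent /f/, so it devoices to [t] by assimilation. /redfetiseg/ → retfetiseg.
Rule 2 (intervocalic voicing): /t/ is a voiceless obstruent between vowels /e/ and /i/, so it voices to [d]. /s/ is a voiceless obstruent between vowels /i/ and /e/, so it voices to [z]. /retfetiseg/ → retfedizeg.
Rule 3 (final devoicing): /g/ is a voiced stop in word-final position, so it devoices to [k]. /retfedizeg/ → retfedizek.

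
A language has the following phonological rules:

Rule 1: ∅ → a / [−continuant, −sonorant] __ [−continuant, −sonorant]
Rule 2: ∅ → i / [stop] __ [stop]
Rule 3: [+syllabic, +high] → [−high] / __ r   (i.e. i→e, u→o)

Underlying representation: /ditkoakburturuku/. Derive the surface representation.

Rule 1 (stop-cluster a-epenthesis): /t/ and /k/ form a stop–stop cluster, so [a] is inserted between them. /k/ and /b/ form a stop–stop cluster, so [a] is inserted between them. /ditkoakburturuku/ → ditakoakaburturuku.
Rule 2 (stop-cluster i-epenthesis): no segment meets the environment; /ditakoakaburturuku/ is unchanged.
Rule 3 (pre-rhotic lowering): /u/ is a high vowel immediately before /r/, so it lowers to [o]. /u/ is a high vowel immediately before /r/, so it lowers to [o]. /ditakoakaburturuku/ → ditakoakabortoruku.

ditakoakabortoruku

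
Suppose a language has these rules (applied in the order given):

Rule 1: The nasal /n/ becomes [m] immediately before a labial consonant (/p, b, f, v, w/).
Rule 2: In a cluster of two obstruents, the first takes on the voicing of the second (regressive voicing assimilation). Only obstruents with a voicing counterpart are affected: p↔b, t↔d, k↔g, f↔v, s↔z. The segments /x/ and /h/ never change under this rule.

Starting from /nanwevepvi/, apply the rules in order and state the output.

Rule 1 (nasal place assimilation): /n/ precedes the labial consonant /w/, so it assimilates in place to [m]. /nanwevepvi/ → namwevepvi.
Rule 2 (regressive voicing assimilation): /p/ precedes the voiced obstruent /v/, so it voices to [b] by assimilation. /namwevepvi/ → namwevebvi.

namwevebvi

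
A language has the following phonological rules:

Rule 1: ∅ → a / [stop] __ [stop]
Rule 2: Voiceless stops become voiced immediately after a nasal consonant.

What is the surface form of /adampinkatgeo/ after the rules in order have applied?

Rule 1 (stop-cluster a-epenthesis): /t/ and /g/ form a stop–stop cluster, so [a] is inserted between them. /adampinkatgeo/ → adampinkatageo.
Rule 2 (post-nasal voicing): /p/ is a voiceless stop immediately after the nasal /m/, so it voices to [b]. /k/ is a voiceless stop immediately after the nasal /n/, so it voices to [g]. /adampinkatageo/ → adambingatageo.

adambingatageo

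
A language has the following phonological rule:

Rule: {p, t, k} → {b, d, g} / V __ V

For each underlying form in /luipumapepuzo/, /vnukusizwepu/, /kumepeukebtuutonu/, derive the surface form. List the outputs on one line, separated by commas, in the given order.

luibumabebuzo, vnugusizwebu, kumebeugebtuudonu

/luipumapepuzo/: /p/ is a voiceless stop between vowels /i/ and /u/, so it voices to [b]. /p/ is a voiceless stop between vowels /a/ and /e/, so it voices to [b]. /p/ is a voiceless stop between vowels /e/ and /u/, so it voices to [b]. → [luibumabebuzo].
/vnukusizwepu/: /k/ is a voiceless stop between vowels /u/ and /u/, so it voices to [g]. /p/ is a voiceless stop between vowels /e/ and /u/, so it voices to [b]. → [vnugusizwebu].
/kumepeukebtuutonu/: /p/ is a voiceless stop between vowels /e/ and /e/, so it voices to [b]. /k/ is a voiceless stop between vowels /u/ and /e/, so it voices to [g]. /t/ is a voiceless stop between vowels /u/ and /o/, so it voices to [d]. → [kumebeugebtuudonu].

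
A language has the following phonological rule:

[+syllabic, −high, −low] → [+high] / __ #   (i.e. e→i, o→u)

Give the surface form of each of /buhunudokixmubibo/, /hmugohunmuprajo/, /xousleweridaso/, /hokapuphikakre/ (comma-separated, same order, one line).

/buhunudokixmubibo/: /o/ is a mid vowel in word-final position, so it raises to [u]. → [buhunudokixmubibu].
/hmugohunmuprajo/: /o/ is a mid vowel in word-final position, so it raises to [u]. → [hmugohunmupraju].
/xousleweridaso/: /o/ is a mid vowel in word-final position, so it raises to [u]. → [xousleweridasu].
/hokapuphikakre/: /e/ is a mid vowel in word-final position, so it raises to [i]. → [hokapuphikakri].

buhunudokixmubibu, hmugohunmupraju, xousleweridasu, hokapuphikakri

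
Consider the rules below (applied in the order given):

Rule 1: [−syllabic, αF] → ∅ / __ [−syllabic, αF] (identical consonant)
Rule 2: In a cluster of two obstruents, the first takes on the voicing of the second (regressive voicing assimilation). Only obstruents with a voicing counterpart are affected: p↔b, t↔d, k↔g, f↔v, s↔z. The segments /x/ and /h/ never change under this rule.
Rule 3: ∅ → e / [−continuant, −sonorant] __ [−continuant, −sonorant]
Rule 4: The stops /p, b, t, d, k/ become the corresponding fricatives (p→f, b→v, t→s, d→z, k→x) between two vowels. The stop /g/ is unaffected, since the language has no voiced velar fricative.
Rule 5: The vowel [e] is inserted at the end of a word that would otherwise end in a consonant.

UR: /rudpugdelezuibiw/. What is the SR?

rusefugezelezuiviwe

Rule 1 (degemination): no segment meets the environment; /rudpugdelezuibiw/ is unchanged.
Rule 2 (regressive voicing assimilation): /d/ precedes the voiceless obstruent /p/, so it devoices to [t] by assimilation. /rudpugdelezuibiw/ → rutpugdelezuibiw.
Rule 3 (stop-cluster e-epenthesis): /t/ and /p/ form a stop–stop cluster, so [e] is inserted between them. /g/ and /d/ form a stop–stop cluster, so [e] is inserted between them. /rutpugdelezuibiw/ → rutepugedelezuibiw.
Rule 4 (intervocalic spirantization): /t/ is a stop between vowels /u/ and /e/, so it spirantizes to the fricative [s]. /p/ is a stop between vowels /e/ and /u/, so it spirantizes to the fricative [f]. /d/ is a stop between vowels /e/ and /e/, so it spirantizes to the fricative [z]. /b/ is a stop between vowels /i/ and /i/, so it spirantizes to the fricative [v]. /rutepugedelezuibiw/ → rusefugezelezuiviw.
Rule 5 (final e-epenthesis): the form ends in the consonant /w/, so [e] is inserted word-finally. /rusefugezelezuiviw/ → rusefugezelezuiviwe.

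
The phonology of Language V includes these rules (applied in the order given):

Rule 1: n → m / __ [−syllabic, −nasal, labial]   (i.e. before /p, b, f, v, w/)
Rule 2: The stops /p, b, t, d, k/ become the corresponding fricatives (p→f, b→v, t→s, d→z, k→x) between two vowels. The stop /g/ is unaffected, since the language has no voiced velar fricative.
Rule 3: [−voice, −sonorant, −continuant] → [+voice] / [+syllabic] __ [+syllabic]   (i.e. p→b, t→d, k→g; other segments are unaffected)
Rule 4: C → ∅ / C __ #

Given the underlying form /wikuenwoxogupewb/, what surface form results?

Rule 1 (nasal place assimilation): /n/ precedes the labial consonant /w/, so it assimilates in place to [m]. /wikuenwoxogupewb/ → wikuemwoxogupewb.
Rule 2 (intervocalic spirantization): /k/ is a stop between vowels /i/ and /u/, so it spirantizes to the fricative [x]. /p/ is a stop between vowels /u/ and /e/, so it spirantizes to the fricative [f]. /wikuemwoxogupewb/ → wixuemwoxogufewb.
Rule 3 (intervocalic voicing): no segment meets the environment; /wixuemwoxogufewb/ is unchanged.
Rule 4 (final cluster simplification): /b/ is the second consonant of a word-final cluster /wb/, so it deletes. /wixuemwoxogufewb/ → wixuemwoxogufew.

wixuemwoxogufew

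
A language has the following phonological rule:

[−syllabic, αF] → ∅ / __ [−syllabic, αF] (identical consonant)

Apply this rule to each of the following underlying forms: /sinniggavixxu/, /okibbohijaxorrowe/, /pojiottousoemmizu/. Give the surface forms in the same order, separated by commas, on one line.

/sinniggavixxu/: /nn/ is a geminate; the first /n/ deletes. /gg/ is a geminate; the first /g/ deletes. /xx/ is a geminate; the first /x/ deletes. → [sinigavixu].
/okibbohijaxorrowe/: /bb/ is a geminate; the first /b/ deletes. /rr/ is a geminate; the first /r/ deletes. → [okibohijaxorowe].
/pojiottousoemmizu/: /tt/ is a geminate; the first /t/ deletes. /mm/ is a geminate; the first /m/ deletes. → [pojiotousoemizu].

sinigavixu, okibohijaxorowe, pojiotousoemizu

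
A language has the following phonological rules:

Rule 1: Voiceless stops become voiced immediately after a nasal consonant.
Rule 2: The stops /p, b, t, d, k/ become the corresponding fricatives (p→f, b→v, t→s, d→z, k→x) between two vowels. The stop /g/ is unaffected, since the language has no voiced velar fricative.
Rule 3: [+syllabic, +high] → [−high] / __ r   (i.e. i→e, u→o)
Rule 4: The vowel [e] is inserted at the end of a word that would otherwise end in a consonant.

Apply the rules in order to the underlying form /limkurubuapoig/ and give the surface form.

limgoruvuafoige

Rule 1 (post-nasal voicing): /k/ is a voiceless stop immediately after the nasal /m/, so it voices to [g]. /limkurubuapoig/ → limgurubuapoig.
Rule 2 (intervocalic spirantization): /b/ is a stop between vowels /u/ and /u/, so it spirantizes to the fricative [v]. /p/ is a stop between vowels /a/ and /o/, so it spirantizes to the fricative [f]. /limgurubuapoig/ → limguruvuafoig.
Rule 3 (pre-rhotic lowering): /u/ is a high vowel immediately before /r/, so it lowers to [o]. /limguruvuafoig/ → limgoruvuafoig.
Rule 4 (final e-epenthesis): the form ends in the consonant /g/, so [e] is inserted word-finally. /limgoruvuafoig/ → limgoruvuafoige.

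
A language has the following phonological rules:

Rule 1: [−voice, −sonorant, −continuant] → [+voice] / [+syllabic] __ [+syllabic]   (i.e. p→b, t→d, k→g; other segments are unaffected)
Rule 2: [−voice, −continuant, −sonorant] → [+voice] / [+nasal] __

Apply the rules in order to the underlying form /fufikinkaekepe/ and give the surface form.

fufigingaegebe

Rule 1 (intervocalic voicing): /k/ is a voiceless stop between vowels /i/ and /i/, so it voices to [g]. /k/ is a voiceless stop between vowels /e/ and /e/, so it voices to [g]. /p/ is a voiceless stop between vowels /e/ and /e/, so it voices to [b]. /fufikinkaekepe/ → fufiginkaegebe.
Rule 2 (post-nasal voicing): /k/ is a voiceless stop immediately after the nasal /n/, so it voices to [g]. /fufiginkaegebe/ → fufigingaegebe.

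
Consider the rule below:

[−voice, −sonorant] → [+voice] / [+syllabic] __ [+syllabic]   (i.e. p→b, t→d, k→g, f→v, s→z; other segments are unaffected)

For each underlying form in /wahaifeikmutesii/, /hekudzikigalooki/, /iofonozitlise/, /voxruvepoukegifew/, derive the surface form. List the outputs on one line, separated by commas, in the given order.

/wahaifeikmutesii/: /f/ is a voiceless obstruent between vowels /i/ and /e/, so it voices to [v]. /t/ is a voiceless obstruent between vowels /u/ and /e/, so it voices to [d]. /s/ is a voiceless obstruent between vowels /e/ and /i/, so it voices to [z]. → [wahaiveikmudezii].
/hekudzikigalooki/: /k/ is a voiceless obstruent between vowels /e/ and /u/, so it voices to [g]. /k/ is a voiceless obstruent between vowels /i/ and /i/, so it voices to [g]. /k/ is a voiceless obstruent between vowels /o/ and /i/, so it voices to [g]. → [hegudzigigaloogi].
/iofonozitlise/: /f/ is a voiceless obstruent between vowels /o/ and /o/, so it voices to [v]. /s/ is a voiceless obstruent between vowels /i/ and /e/, so it voices to [z]. → [iovonozitlize].
/voxruvepoukegifew/: /p/ is a voiceless obstruent between vowels /e/ and /o/, so it voices to [b]. /k/ is a voiceless obstruent between vowels /u/ and /e/, so it voices to [g]. /f/ is a voiceless obstruent between vowels /i/ and /e/, so it voices to [v]. → [voxruvebougegivew].

wahaiveikmudezii, hegudzigigaloogi, iovonozitlize, voxruvebougegivew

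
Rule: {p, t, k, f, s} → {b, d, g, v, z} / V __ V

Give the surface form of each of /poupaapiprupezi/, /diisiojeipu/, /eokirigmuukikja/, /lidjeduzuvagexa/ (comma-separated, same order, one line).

/poupaapiprupezi/: /p/ is a voiceless obstruent between vowels /u/ and /a/, so it voices to [b]. /p/ is a voiceless obstruent between vowels /a/ and /i/, so it voices to [b]. /p/ is a voiceless obstruent between vowels /u/ and /e/, so it voices to [b]. → [poubaabiprubezi].
/diisiojeipu/: /s/ is a voiceless obstruent between vowels /i/ and /i/, so it voices to [z]. /p/ is a voiceless obstruent between vowels /i/ and /u/, so it voices to [b]. → [diiziojeibu].
/eokirigmuukikja/: /k/ is a voiceless obstruent between vowels /o/ and /i/, so it voices to [g]. /k/ is a voiceless obstruent between vowels /u/ and /i/, so it voices to [g]. → [eogirigmuugikja].
/lidjeduzuvagexa/: the rule's environment is not met; surfaces unchanged as [lidjeduzuvagexa].

poubaabiprubezi, diiziojeibu, eogirigmuugikja, lidjeduzuvagexa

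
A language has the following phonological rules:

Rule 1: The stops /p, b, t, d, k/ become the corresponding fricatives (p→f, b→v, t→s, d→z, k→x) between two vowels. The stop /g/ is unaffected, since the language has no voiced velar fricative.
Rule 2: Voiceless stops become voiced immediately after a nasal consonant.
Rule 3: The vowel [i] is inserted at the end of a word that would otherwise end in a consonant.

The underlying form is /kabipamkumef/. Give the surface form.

Rule 1 (intervocalic spirantization): /b/ is a stop between vowels /a/ and /i/, so it spirantizes to the fricative [v]. /p/ is a stop between vowels /i/ and /a/, so it spirantizes to the fricative [f]. /kabipamkumef/ → kavifamkumef.
Rule 2 (post-nasal voicing): /k/ is a voiceless stop immediately after the nasal /m/, so it voices to [g]. /kavifamkumef/ → kavifamgumef.
Rule 3 (final i-epenthesis): the form ends in the consonant /f/, so [i] is inserted word-finally. /kavifamgumef/ → kavifamgumefi.

kavifamgumefi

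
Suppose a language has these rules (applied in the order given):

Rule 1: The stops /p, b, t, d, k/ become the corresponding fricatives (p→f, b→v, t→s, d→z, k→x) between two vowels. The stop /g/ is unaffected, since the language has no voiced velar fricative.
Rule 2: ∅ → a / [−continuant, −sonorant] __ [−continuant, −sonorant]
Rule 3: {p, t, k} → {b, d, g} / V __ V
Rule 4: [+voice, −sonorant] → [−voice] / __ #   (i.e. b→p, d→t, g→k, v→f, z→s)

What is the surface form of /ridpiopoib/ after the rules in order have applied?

Rule 1 (intervocalic spirantization): /p/ is a stop between vowels /o/ and /o/, so it spirantizes to the fricative [f]. /ridpiopoib/ → ridpiofoib.
Rule 2 (stop-cluster a-epenthesis): /d/ and /p/ form a stop–stop cluster, so [a] is inserted between them. /ridpiofoib/ → ridapiofoib.
Rule 3 (intervocalic voicing): /p/ is a voiceless stop between vowels /a/ and /i/, so it voices to [b]. /ridapiofoib/ → ridabiofoib.
Rule 4 (final devoicing): /b/ is a voiced obstruent in word-final position, so it devoices to [p]. /ridabiofoib/ → ridabiofoip.

ridabiofoip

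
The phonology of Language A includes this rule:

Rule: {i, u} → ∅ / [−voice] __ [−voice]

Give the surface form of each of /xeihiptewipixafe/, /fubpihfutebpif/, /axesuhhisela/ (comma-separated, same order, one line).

/xeihiptewipixafe/: /i/ is a high vowel flanked by voiceless consonants /h/ and /p/, so it deletes. /i/ is a high vowel flanked by voiceless consonants /p/ and /x/, so it deletes. → [xeihptewipxafe].
/fubpihfutebpif/: /i/ is a high vowel flanked by voiceless consonants /p/ and /h/, so it deletes. /u/ is a high vowel flanked by voiceless consonants /f/ and /t/, so it deletes. /i/ is a high vowel flanked by voiceless consonants /p/ and /f/, so it deletes. → [fubphftebpf].
/axesuhhisela/: /u/ is a high vowel flanked by voiceless consonants /s/ and /h/, so it deletes. /i/ is a high vowel flanked by voiceless consonants /h/ and /s/, so it deletes. → [axeshhsela].

xeihptewipxafe, fubphftebpf, axeshhsela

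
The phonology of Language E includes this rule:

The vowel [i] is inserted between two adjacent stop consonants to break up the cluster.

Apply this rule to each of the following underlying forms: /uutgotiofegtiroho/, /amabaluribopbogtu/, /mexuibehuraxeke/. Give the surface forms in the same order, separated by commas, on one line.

/uutgotiofegtiroho/: /t/ and /g/ form a stop–stop cluster, so [i] is inserted between them. /g/ and /t/ form a stop–stop cluster, so [i] is inserted between them. → [uutigotiofegitiroho].
/amabaluribopbogtu/: /p/ and /b/ form a stop–stop cluster, so [i] is inserted between them. /g/ and /t/ form a stop–stop cluster, so [i] is inserted between them. → [amabaluribopibogitu].
/mexuibehuraxeke/: the rule's environment is not met; surfaces unchanged as [mexuibehuraxeke].

uutigotiofegitiroho, amabaluribopibogitu, mexuibehuraxeke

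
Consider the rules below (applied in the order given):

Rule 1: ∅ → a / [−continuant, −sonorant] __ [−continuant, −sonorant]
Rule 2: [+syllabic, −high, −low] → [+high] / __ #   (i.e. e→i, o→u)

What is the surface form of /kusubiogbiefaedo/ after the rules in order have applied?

kusubiogabiefaedu

Rule 1 (stop-cluster a-epenthesis): /g/ and /b/ form a stop–stop cluster, so [a] is inserted between them. /kusubiogbiefaedo/ → kusubiogabiefaedo.
Rule 2 (final vowel raising): /o/ is a mid vowel in word-final position, so it raises to [u]. /kusubiogabiefaedo/ → kusubiogabiefaedu.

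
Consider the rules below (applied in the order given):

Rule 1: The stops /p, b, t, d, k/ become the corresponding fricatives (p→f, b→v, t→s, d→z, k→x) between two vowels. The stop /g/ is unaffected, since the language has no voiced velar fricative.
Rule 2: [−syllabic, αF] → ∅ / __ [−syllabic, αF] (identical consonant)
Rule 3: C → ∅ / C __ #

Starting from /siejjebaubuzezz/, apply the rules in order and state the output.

siejevauvuzez

Rule 1 (intervocalic spirantization): /b/ is a stop between vowels /e/ and /a/, so it spirantizes to the fricative [v]. /b/ is a stop between vowels /u/ and /u/, so it spirantizes to the fricative [v]. /siejjebaubuzezz/ → siejjevauvuzezz.
Rule 2 (degemination): /jj/ is a geminate; the first /j/ deletes. /zz/ is a geminate; the first /z/ deletes. /siejjevauvuzezz/ → siejevauvuzez.
Rule 3 (final cluster simplification): no segment meets the environment; /siejevauvuzez/ is unchanged.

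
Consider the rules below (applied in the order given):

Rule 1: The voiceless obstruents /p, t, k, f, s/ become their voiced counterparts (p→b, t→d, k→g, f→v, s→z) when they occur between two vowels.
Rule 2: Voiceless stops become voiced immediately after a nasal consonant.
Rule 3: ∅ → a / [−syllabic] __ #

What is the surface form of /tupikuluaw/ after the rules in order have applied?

tubiguluawa

Rule 1 (intervocalic voicing): /p/ is a voiceless obstruent between vowels /u/ and /i/, so it voices to [b]. /k/ is a voiceless obstruent between vowels /i/ and /u/, so it voices to [g]. /tupikuluaw/ → tubiguluaw.
Rule 2 (post-nasal voicing): no segment meets the environment; /tubiguluaw/ is unchanged.
Rule 3 (final a-epenthesis): the form ends in the consonant /w/, so [a] is inserted word-finally. /tubiguluaw/ → tubiguluawa.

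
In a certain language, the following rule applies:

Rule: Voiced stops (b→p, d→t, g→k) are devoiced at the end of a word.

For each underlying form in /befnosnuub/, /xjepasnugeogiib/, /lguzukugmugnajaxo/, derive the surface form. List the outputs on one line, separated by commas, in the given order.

befnosnuup, xjepasnugeogiip, lguzukugmugnajaxo

/befnosnuub/: /b/ is a voiced stop in word-final position, so it devoices to [p]. → [befnosnuup].
/xjepasnugeogiib/: /b/ is a voiced stop in word-final position, so it devoices to [p]. → [xjepasnugeogiip].
/lguzukugmugnajaxo/: the rule's environment is not met; surfaces unchanged as [lguzukugmugnajaxo].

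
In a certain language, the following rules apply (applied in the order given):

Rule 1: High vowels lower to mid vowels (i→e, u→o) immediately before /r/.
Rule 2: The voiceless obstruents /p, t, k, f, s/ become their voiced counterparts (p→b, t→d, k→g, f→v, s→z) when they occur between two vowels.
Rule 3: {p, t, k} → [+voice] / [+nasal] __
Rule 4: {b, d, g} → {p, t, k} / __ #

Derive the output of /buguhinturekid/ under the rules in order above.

Rule 1 (pre-rhotic lowering): /u/ is a high vowel immediately before /r/, so it lowers to [o]. /buguhinturekid/ → buguhintorekid.
Rule 2 (intervocalic voicing): /k/ is a voiceless obstruent between vowels /e/ and /i/, so it voices to [g]. /buguhintorekid/ → buguhintoregid.
Rule 3 (post-nasal voicing): /t/ is a voiceless stop immediately after the nasal /n/, so it voices to [d]. /buguhintoregid/ → buguhindoregid.
Rule 4 (final devoicing): /d/ is a voiced stop in word-final position, so it devoices to [t]. /buguhindoregid/ → buguhindoregit.

buguhindoregit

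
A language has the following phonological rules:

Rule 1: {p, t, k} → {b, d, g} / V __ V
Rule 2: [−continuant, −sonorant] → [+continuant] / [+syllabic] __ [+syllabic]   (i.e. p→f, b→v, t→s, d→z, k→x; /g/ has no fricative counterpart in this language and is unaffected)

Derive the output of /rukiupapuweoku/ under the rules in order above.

Rule 1 (intervocalic voicing): /k/ is a voiceless stop between vowels /u/ and /i/, so it voices to [g]. /p/ is a voiceless stop between vowels /u/ and /a/, so it voices to [b]. /p/ is a voiceless stop between vowels /a/ and /u/, so it voices to [b]. /k/ is a voiceless stop between vowels /o/ and /u/, so it voices to [g]. /rukiupapuweoku/ → rugiubabuweogu.
Rule 2 (intervocalic spirantization): /b/ is a stop between vowels /u/ and /a/, so it spirantizes to the fricative [v]. /b/ is a stop between vowels /a/ and /u/, so it spirantizes to the fricative [v]. /rugiubabuweogu/ → rugiuvavuweogu.

rugiuvavuweogu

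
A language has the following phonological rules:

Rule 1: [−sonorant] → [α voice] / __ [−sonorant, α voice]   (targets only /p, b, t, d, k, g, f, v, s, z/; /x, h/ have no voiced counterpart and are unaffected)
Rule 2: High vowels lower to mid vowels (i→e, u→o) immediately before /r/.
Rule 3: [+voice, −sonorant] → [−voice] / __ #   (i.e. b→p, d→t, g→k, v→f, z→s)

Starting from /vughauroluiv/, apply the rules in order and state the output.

Rule 1 (regressive voicing assimilation): /g/ precedes the voiceless obstruent /h/, so it devoices to [k] by assimilation. /vughauroluiv/ → vukhauroluiv.
Rule 2 (pre-rhotic lowering): /u/ is a high vowel immediately before /r/, so it lowers to [o]. /vukhauroluiv/ → vukhaoroluiv.
Rule 3 (final devoicing): /v/ is a voiced obstruent in word-final position, so it devoices to [f]. /vukhaoroluiv/ → vukhaoroluif.

vukhaoroluif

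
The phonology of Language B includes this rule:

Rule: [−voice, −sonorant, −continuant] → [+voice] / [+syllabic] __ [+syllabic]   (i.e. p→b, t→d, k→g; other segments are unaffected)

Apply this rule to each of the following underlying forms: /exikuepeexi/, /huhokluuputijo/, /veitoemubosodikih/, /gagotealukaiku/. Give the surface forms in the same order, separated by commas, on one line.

exiguebeexi, huhokluubudijo, veidoemubosodigih, gagodealugaigu

/exikuepeexi/: /k/ is a voiceless stop between vowels /i/ and /u/, so it voices to [g]. /p/ is a voiceless stop between vowels /e/ and /e/, so it voices to [b]. → [exiguebeexi].
/huhokluuputijo/: /p/ is a voiceless stop between vowels /u/ and /u/, so it voices to [b]. /t/ is a voiceless stop between vowels /u/ and /i/, so it voices to [d]. → [huhokluubudijo].
/veitoemubosodikih/: /t/ is a voiceless stop between vowels /i/ and /o/, so it voices to [d]. /k/ is a voiceless stop between vowels /i/ and /i/, so it voices to [g]. → [veidoemubosodigih].
/gagotealukaiku/: /t/ is a voiceless stop between vowels /o/ and /e/, so it voices to [d]. /k/ is a voiceless stop between vowels /u/ and /a/, so it voices to [g]. /k/ is a voiceless stop between vowels /i/ and /u/, so it voices to [g]. → [gagodealugaigu].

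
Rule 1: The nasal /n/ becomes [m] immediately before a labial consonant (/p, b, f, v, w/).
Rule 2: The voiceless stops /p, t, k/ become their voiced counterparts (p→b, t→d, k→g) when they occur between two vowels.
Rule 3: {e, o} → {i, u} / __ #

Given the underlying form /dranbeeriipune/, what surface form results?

Rule 1 (nasal place assimilation): /n/ precedes the labial consonant /b/, so it assimilates in place to [m]. /dranbeeriipune/ → drambeeriipune.
Rule 2 (intervocalic voicing): /p/ is a voiceless stop between vowels /i/ and /u/, so it voices to [b]. /drambeeriipune/ → drambeeriibune.
Rule 3 (final vowel raising): /e/ is a mid vowel in word-final position, so it raises to [i]. /drambeeriibune/ → drambeeriibuni.

drambeeriibuni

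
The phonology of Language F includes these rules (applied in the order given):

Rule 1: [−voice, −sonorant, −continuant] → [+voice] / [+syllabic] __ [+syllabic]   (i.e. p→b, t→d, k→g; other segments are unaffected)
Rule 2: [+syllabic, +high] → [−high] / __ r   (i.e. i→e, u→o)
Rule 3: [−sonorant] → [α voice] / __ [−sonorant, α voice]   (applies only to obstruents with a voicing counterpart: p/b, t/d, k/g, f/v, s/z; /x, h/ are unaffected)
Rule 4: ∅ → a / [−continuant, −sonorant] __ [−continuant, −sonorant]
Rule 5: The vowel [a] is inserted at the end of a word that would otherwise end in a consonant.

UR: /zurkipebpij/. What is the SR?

Rule 1 (intervocalic voicing): /p/ is a voiceless stop between vowels /i/ and /e/, so it voices to [b]. /zurkipebpij/ → zurkibebpij.
Rule 2 (pre-rhotic lowering): /u/ is a high vowel immediately before /r/, so it lowers to [o]. /zurkibebpij/ → zorkibebpij.
Rule 3 (regressive voicing assimilation): /b/ precedes the voiceless obstruent /p/, so it devoices to [p] by assimilation. /zorkibebpij/ → zorkibeppij.
Rule 4 (stop-cluster a-epenthesis): /p/ and /p/ form a stop–stop cluster, so [a] is inserted between them. /zorkibeppij/ → zorkibepapij.
Rule 5 (final a-epenthesis): the form ends in the consonant /j/, so [a] is inserted word-finally. /zorkibepapij/ → zorkibepapija.

zorkibepapija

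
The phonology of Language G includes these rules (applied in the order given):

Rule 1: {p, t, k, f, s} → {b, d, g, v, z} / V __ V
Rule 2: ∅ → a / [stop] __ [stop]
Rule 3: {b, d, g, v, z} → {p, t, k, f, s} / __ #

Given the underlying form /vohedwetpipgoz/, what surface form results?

Rule 1 (intervocalic voicing): no segment meets the environment; /vohedwetpipgoz/ is unchanged.
Rule 2 (stop-cluster a-epenthesis): /t/ and /p/ form a stop–stop cluster, so [a] is inserted between them. /p/ and /g/ form a stop–stop cluster, so [a] is inserted between them. /vohedwetpipgoz/ → vohedwetapipagoz.
Rule 3 (final devoicing): /z/ is a voiced obstruent in word-final position, so it devoices to [s]. /vohedwetapipagoz/ → vohedwetapipagos.

vohedwetapipagos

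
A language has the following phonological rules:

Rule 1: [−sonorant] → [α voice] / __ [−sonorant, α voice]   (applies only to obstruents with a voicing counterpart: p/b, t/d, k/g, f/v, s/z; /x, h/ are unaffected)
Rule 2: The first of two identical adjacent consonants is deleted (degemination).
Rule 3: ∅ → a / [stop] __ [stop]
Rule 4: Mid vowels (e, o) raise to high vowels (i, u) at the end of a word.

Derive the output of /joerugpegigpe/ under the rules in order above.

Rule 1 (regressive voicing assimilation): /g/ precedes the voiceless obstruent /p/, so it devoices to [k] by assimilation. /g/ precedes the voiceless obstruent /p/, so it devoices to [k] by assimilation. /joerugpegigpe/ → joerukpegikpe.
Rule 2 (degemination): no segment meets the environment; /joerukpegikpe/ is unchanged.
Rule 3 (stop-cluster a-epenthesis): /k/ and /p/ form a stop–stop cluster, so [a] is inserted between them. /k/ and /p/ form a stop–stop cluster, so [a] is inserted between them. /joerukpegikpe/ → joerukapegikape.
Rule 4 (final vowel raising): /e/ is a mid vowel in word-final position, so it raises to [i]. /joerukapegikape/ → joerukapegikapi.

joerukapegikapi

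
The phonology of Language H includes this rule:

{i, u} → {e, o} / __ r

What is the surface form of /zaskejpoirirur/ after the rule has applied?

zaskejpoereror

/i/ is a high vowel immediately before /r/, so it lowers to [e].
/i/ is a high vowel immediately before /r/, so it lowers to [e].
/u/ is a high vowel immediately before /r/, so it lowers to [o].
Surface form: [zaskejpoereror].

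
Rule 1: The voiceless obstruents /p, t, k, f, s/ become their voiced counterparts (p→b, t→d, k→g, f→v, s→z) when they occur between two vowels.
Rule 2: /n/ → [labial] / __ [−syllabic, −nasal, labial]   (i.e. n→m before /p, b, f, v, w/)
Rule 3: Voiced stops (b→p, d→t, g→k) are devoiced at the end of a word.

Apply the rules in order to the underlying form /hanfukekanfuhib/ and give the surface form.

hamfugegamfuhip

Rule 1 (intervocalic voicing): /k/ is a voiceless obstruent between vowels /u/ and /e/, so it voices to [g]. /k/ is a voiceless obstruent between vowels /e/ and /a/, so it voices to [g]. /hanfukekanfuhib/ → hanfugeganfuhib.
Rule 2 (nasal place assimilation): /n/ precedes the labial consonant /f/, so it assimilates in place to [m]. /n/ precedes the labial consonant /f/, so it assimilates in place to [m]. /hanfugeganfuhib/ → hamfugegamfuhib.
Rule 3 (final devoicing): /b/ is a voiced stop in word-final position, so it devoices to [p]. /hamfugegamfuhib/ → hamfugegamfuhip.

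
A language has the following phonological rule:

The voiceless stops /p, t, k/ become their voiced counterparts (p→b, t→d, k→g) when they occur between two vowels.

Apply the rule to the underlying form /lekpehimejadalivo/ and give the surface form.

lekpehimejadalivo

No segment of /lekpehimejadalivo/ meets the structural description of the rule, so the form surfaces unchanged.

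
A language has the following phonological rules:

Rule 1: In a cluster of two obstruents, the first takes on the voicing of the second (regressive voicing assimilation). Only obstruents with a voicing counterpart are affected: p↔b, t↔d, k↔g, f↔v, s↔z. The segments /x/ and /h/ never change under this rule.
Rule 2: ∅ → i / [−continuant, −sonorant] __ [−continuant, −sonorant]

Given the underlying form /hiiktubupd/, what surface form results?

Rule 1 (regressive voicing assimilation): /p/ precedes the voiced obstruent /d/, so it voices to [b] by assimilation. /hiiktubupd/ → hiiktububd.
Rule 2 (stop-cluster i-epenthesis): /k/ and /t/ form a stop–stop cluster, so [i] is inserted between them. /b/ and /d/ form a stop–stop cluster, so [i] is inserted between them. /hiiktububd/ → hiikitububid.

hiikitububid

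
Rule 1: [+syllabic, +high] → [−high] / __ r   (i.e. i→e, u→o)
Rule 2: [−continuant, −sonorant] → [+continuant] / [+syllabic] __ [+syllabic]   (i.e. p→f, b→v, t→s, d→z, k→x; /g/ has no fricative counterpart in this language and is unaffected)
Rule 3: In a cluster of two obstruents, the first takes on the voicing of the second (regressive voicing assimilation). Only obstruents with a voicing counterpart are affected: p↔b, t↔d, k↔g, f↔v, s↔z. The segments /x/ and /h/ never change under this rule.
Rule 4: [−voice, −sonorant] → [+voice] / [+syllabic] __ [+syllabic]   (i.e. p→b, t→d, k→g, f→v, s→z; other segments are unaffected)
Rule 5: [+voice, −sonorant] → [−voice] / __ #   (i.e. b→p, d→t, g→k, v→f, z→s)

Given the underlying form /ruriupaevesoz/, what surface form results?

Rule 1 (pre-rhotic lowering): /u/ is a high vowel immediately before /r/, so it lowers to [o]. /ruriupaevesoz/ → roriupaevesoz.
Rule 2 (intervocalic spirantization): /p/ is a stop between vowels /u/ and /a/, so it spirantizes to the fricative [f]. /roriupaevesoz/ → roriufaevesoz.
Rule 3 (regressive voicing assimilation): no segment meets the environment; /roriufaevesoz/ is unchanged.
Rule 4 (intervocalic voicing): /f/ is a voiceless obstruent between vowels /u/ and /a/, so it voices to [v]. /s/ is a voiceless obstruent between vowels /e/ and /o/, so it voices to [z]. /roriufaevesoz/ → roriuvaevezoz.
Rule 5 (final devoicing): /z/ is a voiced obstruent in word-final position, so it devoices to [s]. /roriuvaevezoz/ → roriuvaevezos.

roriuvaevezos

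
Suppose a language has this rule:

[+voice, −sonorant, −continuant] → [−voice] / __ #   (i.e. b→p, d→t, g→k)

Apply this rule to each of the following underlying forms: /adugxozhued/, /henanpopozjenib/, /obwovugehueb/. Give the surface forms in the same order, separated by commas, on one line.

adugxozhuet, henanpopozjenip, obwovugehuep

/adugxozhued/: /d/ is a voiced stop in word-final position, so it devoices to [t]. → [adugxozhuet].
/henanpopozjenib/: /b/ is a voiced stop in word-final position, so it devoices to [p]. → [henanpopozjenip].
/obwovugehueb/: /b/ is a voiced stop in word-final position, so it devoices to [p]. → [obwovugehuep].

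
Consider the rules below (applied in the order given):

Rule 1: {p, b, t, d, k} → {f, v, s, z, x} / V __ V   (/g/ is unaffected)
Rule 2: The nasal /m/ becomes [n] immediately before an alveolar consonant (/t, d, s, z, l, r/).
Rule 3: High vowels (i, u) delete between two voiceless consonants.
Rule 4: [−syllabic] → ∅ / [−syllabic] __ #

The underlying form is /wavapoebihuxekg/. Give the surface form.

Rule 1 (intervocalic spirantization): /p/ is a stop between vowels /a/ and /o/, so it spirantizes to the fricative [f]. /b/ is a stop between vowels /e/ and /i/, so it spirantizes to the fricative [v]. /wavapoebihuxekg/ → wavafoevihuxekg.
Rule 2 (nasal place assimilation): no segment meets the environment; /wavafoevihuxekg/ is unchanged.
Rule 3 (high vowel syncope): /u/ is a high vowel flanked by voiceless consonants /h/ and /x/, so it deletes. /wavafoevihuxekg/ → wavafoevihxekg.
Rule 4 (final cluster simplification): /g/ is the second consonant of a word-final cluster /kg/, so it deletes. /wavafoevihxekg/ → wavafoevihxek.

wavafoevihxek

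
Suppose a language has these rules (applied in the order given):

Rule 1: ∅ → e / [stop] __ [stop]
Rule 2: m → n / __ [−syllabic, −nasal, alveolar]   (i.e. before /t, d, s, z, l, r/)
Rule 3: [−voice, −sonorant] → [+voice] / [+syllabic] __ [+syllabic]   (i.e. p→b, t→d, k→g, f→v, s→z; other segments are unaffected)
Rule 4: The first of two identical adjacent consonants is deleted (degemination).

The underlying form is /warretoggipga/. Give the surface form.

Rule 1 (stop-cluster e-epenthesis): /g/ and /g/ form a stop–stop cluster, so [e] is inserted between them. /p/ and /g/ form a stop–stop cluster, so [e] is inserted between them. /warretoggipga/ → warretogegipega.
Rule 2 (nasal place assimilation): no segment meets the environment; /warretogegipega/ is unchanged.
Rule 3 (intervocalic voicing): /t/ is a voiceless obstruent between vowels /e/ and /o/, so it voices to [d]. /p/ is a voiceless obstruent between vowels /i/ and /e/, so it voices to [b]. /warretogegipega/ → warredogegibega.
Rule 4 (degemination): /rr/ is a geminate; the first /r/ deletes. /warredogegibega/ → waredogegibega.

waredogegibega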